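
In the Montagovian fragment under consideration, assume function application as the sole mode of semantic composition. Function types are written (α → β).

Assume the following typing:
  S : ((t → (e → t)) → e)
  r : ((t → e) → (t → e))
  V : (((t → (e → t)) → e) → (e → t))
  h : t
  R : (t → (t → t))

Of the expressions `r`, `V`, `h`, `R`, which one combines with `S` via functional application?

r : ((t → e) → (t → e)) — no; S wants (t → (e → t)), and r wants (t → e).
V — combines: V : (((t → (e → t)) → e) → (e → t)) takes S : ((t → (e → t)) → e) as argument, giving (e → t).
h : t — no; S wants (t → (e → t)), and h wants nothing (atomic).
R : (t → (t → t)) — no; S wants (t → (e → t)), and R wants t.

V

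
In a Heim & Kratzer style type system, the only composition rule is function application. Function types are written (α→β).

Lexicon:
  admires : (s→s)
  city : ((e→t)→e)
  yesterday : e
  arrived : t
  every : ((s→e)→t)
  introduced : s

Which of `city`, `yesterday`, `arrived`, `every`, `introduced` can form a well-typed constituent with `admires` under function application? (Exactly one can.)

city : ((e→t)→e) — neither side's domain matches the other.
yesterday : e — neither side's domain matches the other.
arrived : t — neither side's domain matches the other.
every : ((s→e)→t) — neither side's domain matches the other.
introduced — combines: admires : (s→s) takes introduced : s as argument, giving s.

introduced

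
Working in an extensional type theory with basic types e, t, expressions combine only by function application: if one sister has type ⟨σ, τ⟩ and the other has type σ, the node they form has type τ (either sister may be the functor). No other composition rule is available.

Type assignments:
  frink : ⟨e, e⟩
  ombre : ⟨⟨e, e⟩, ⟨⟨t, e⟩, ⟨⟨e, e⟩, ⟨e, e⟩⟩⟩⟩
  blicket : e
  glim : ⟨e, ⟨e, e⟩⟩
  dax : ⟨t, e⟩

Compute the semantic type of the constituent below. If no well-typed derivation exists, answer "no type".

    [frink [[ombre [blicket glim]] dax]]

⟨e, e⟩

[blicket glim]: ⟨e, ⟨e, e⟩⟩ applied to e yields ⟨e, e⟩.
[ombre [blicket glim]]: ⟨⟨e, e⟩, ⟨⟨t, e⟩, ⟨⟨e, e⟩, ⟨e, e⟩⟩⟩⟩ applied to ⟨e, e⟩ yields ⟨⟨t, e⟩, ⟨⟨e, e⟩, ⟨e, e⟩⟩⟩.
[[ombre [blicket glim]] dax]: ⟨⟨t, e⟩, ⟨⟨e, e⟩, ⟨e, e⟩⟩⟩ applied to ⟨t, e⟩ yields ⟨⟨e, e⟩, ⟨e, e⟩⟩.
[frink [[ombre [blicket glim]] dax]]: ⟨⟨e, e⟩, ⟨e, e⟩⟩ applied to ⟨e, e⟩ yields ⟨e, e⟩.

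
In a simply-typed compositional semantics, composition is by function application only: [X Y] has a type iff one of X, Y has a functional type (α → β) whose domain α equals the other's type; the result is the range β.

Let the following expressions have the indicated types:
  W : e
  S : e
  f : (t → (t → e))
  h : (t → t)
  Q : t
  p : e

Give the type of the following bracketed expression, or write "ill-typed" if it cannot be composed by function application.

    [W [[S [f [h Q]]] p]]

[h Q]: (t → t) applied to t yields t.
[f [h Q]]: (t → (t → e)) applied to t yields (t → e).
[S [f [h Q]]]: e and (t → e) cannot combine by function application — type clash.

ill-typed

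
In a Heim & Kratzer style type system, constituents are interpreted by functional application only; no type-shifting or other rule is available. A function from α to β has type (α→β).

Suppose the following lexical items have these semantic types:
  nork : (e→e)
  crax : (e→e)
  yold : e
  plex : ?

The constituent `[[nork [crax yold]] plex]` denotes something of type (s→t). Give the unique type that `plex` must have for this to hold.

(e→(s→t))

At [[nork [crax yold]] plex] (required: (s→t)): [nork [crax yold]] is e, which is not a function with range (s→t); hence plex is the functor — type (e→(s→t)).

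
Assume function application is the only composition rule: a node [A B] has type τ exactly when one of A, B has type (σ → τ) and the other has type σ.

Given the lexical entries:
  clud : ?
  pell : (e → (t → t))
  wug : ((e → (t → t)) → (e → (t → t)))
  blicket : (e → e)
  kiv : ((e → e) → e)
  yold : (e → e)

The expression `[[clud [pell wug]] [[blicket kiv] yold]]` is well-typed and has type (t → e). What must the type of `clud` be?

For [[clud [pell wug]] [[blicket kiv] yold]] to have type (t → e) with [[blicket kiv] yold] of type e, [clud [pell wug]] must be the function: [clud [pell wug]] : (e → (t → e)).
For [clud [pell wug]] to have type (e → (t → e)) with [pell wug] of type (e → (t → t)), clud must be the function: clud : ((e → (t → t)) → (e → (t → e))).

((e → (t → t)) → (e → (t → e)))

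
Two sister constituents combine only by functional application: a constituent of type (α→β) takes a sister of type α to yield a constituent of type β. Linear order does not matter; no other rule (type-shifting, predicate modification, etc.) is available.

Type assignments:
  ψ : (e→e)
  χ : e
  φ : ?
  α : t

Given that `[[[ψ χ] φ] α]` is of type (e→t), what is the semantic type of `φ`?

At [[[ψ χ] φ] α] (required: (e→t)): α is t, which is not a function with range (e→t); hence [[ψ χ] φ] is the functor — type (t→(e→t)).
At [[ψ χ] φ] (required: (t→(e→t))): [ψ χ] is e, which is not a function with range (t→(e→t)); hence φ is the functor — type (e→(t→(e→t))).

(e→(t→(e→t)))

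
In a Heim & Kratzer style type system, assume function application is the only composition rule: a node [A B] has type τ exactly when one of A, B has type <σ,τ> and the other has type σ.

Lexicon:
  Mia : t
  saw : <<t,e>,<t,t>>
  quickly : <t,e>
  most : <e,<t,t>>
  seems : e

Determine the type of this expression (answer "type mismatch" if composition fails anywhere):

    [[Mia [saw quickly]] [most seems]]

[saw quickly]: saw is <<t,e>,<t,t>>, quickly is <t,e>; result <t,t>.
[Mia [saw quickly]]: [saw quickly] is <t,t>, Mia is t; result t.
[most seems]: most is <e,<t,t>>, seems is e; result <t,t>.
[[Mia [saw quickly]] [most seems]]: [most seems] is <t,t>, [Mia [saw quickly]] is t; result t.

t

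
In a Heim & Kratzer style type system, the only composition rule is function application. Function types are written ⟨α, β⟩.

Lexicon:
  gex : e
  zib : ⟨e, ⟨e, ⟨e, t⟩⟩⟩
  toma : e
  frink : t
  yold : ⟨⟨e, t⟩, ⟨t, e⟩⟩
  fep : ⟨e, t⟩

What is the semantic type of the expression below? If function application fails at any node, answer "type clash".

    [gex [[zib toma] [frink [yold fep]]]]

[zib toma]: zib is ⟨e, ⟨e, ⟨e, t⟩⟩⟩, toma is e; result ⟨e, ⟨e, t⟩⟩.
[yold fep]: yold is ⟨⟨e, t⟩, ⟨t, e⟩⟩, fep is ⟨e, t⟩; result ⟨t, e⟩.
[frink [yold fep]]: [yold fep] is ⟨t, e⟩, frink is t; result e.
[[zib toma] [frink [yold fep]]]: [zib toma] is ⟨e, ⟨e, t⟩⟩, [frink [yold fep]] is e; result ⟨e, t⟩.
[gex [[zib toma] [frink [yold fep]]]]: [[zib toma] [frink [yold fep]]] is ⟨e, t⟩, gex is e; result t.

t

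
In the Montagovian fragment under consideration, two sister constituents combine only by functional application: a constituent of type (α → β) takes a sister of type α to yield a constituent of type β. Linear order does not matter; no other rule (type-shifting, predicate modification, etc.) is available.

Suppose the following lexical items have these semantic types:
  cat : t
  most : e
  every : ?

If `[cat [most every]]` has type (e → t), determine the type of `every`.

(e → (t → (e → t)))

[cat [most every]] must have type (e → t). The sister cat has type t; that is not a function onto (e → t), so [most every] must be the functor, of type (t → (e → t)).
[most every] must have type (t → (e → t)). The sister most has type e; that is not a function onto (t → (e → t)), so every must be the functor, of type (e → (t → (e → t))).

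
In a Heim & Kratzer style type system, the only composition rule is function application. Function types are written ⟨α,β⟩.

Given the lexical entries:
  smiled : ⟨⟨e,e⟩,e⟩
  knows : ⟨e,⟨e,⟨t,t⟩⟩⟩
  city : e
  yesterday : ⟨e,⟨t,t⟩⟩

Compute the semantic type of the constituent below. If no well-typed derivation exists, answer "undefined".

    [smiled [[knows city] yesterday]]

[knows city]: functor knows : ⟨e,⟨e,⟨t,t⟩⟩⟩, argument city : e; result ⟨e,⟨t,t⟩⟩.
[[knows city] yesterday]: ⟨e,⟨t,t⟩⟩ and ⟨e,⟨t,t⟩⟩ cannot combine by function application — type clash.

undefined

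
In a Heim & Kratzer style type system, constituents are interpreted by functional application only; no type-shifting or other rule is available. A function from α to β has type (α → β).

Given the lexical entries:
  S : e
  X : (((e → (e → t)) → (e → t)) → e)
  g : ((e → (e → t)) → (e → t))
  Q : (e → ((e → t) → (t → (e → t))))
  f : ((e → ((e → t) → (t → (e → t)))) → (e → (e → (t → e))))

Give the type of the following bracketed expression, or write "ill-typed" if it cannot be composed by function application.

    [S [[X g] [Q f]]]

At [X g], X : (((e → (e → t)) → (e → t)) → e) takes g : ((e → (e → t)) → (e → t)), giving e.
At [Q f], f : ((e → ((e → t) → (t → (e → t)))) → (e → (e → (t → e)))) takes Q : (e → ((e → t) → (t → (e → t)))), giving (e → (e → (t → e))).
At [[X g] [Q f]], [Q f] : (e → (e → (t → e))) takes [X g] : e, giving (e → (t → e)).
At [S [[X g] [Q f]]], [[X g] [Q f]] : (e → (t → e)) takes S : e, giving (t → e).

(t → e)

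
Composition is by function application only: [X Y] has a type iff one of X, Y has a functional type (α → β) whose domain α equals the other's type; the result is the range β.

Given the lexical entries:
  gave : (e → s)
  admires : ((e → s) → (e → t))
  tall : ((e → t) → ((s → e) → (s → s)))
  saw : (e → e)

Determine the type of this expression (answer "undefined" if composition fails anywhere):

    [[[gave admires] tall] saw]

undefined

At [gave admires], admires : ((e → s) → (e → t)) takes gave : (e → s), giving (e → t).
At [[gave admires] tall], tall : ((e → t) → ((s → e) → (s → s))) takes [gave admires] : (e → t), giving ((s → e) → (s → s)).
At [[[gave admires] tall] saw]: neither ((s → e) → (s → s)) nor (e → e) can take the other as argument; the node is ill-typed.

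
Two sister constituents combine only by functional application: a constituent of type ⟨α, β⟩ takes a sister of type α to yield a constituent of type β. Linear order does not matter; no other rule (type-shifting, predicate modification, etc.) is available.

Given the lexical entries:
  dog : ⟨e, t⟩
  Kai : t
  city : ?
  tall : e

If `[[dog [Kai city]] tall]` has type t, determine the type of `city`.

⟨t, ⟨⟨e, t⟩, ⟨e, t⟩⟩⟩

For [[dog [Kai city]] tall] to have type t with tall of type e, [dog [Kai city]] must be the function: [dog [Kai city]] : ⟨e, t⟩.
For [dog [Kai city]] to have type ⟨e, t⟩ with dog of type ⟨e, t⟩, [Kai city] must be the function: [Kai city] : ⟨⟨e, t⟩, ⟨e, t⟩⟩.
For [Kai city] to have type ⟨⟨e, t⟩, ⟨e, t⟩⟩ with Kai of type t, city must be the function: city : ⟨t, ⟨⟨e, t⟩, ⟨e, t⟩⟩⟩.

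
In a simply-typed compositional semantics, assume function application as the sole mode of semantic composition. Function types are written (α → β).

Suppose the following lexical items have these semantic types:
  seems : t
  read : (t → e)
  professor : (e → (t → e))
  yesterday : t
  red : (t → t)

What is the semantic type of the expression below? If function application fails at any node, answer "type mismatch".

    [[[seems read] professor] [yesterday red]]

[seems read]: read is (t → e), seems is t; result e.
[[seems read] professor]: professor is (e → (t → e)), [seems read] is e; result (t → e).
[yesterday red]: red is (t → t), yesterday is t; result t.
[[[seems read] professor] [yesterday red]]: [[seems read] professor] is (t → e), [yesterday red] is t; result e.

e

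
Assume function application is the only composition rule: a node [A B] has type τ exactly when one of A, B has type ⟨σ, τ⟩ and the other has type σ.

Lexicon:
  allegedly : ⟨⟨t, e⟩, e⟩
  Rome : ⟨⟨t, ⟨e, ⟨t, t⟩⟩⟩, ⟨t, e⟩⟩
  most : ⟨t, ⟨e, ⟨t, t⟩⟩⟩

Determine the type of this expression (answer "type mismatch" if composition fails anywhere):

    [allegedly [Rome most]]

[Rome most]: Rome is ⟨⟨t, ⟨e, ⟨t, t⟩⟩⟩, ⟨t, e⟩⟩, most is ⟨t, ⟨e, ⟨t, t⟩⟩⟩; result ⟨t, e⟩.
[allegedly [Rome most]]: allegedly is ⟨⟨t, e⟩, e⟩, [Rome most] is ⟨t, e⟩; result e.

e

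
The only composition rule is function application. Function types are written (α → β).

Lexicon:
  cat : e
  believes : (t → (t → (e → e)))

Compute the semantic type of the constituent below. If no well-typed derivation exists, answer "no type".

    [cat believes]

no type

At [cat believes]: neither e nor (t → (t → (e → e))) can take the other as argument; the node is ill-typed.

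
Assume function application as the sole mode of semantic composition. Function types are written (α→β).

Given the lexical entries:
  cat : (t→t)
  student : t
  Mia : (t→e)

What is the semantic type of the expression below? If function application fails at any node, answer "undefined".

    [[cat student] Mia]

e

[cat student] — cat of type (t→t) combines with student of type t: type t.
[[cat student] Mia] — Mia of type (t→e) combines with [cat student] of type t: type e.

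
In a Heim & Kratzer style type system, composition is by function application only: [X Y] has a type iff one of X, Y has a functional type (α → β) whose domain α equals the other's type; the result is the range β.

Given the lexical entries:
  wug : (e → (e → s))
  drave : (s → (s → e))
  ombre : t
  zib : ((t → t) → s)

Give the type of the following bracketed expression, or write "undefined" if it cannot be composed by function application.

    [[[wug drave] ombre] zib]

undefined

[wug drave]: (e → (e → s)) and (s → (s → e)) cannot combine by function application — type clash.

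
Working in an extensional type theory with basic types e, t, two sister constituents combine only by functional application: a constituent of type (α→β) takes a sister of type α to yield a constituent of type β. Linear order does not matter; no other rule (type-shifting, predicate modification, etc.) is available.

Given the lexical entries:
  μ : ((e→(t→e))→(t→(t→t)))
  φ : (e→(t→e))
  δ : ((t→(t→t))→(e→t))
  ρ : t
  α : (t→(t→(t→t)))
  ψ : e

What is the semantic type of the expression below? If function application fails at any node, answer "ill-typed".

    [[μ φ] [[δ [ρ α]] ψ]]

[μ φ]: ((e→(t→e))→(t→(t→t))) applied to (e→(t→e)) yields (t→(t→t)).
[ρ α]: (t→(t→(t→t))) applied to t yields (t→(t→t)).
[δ [ρ α]]: ((t→(t→t))→(e→t)) applied to (t→(t→t)) yields (e→t).
[[δ [ρ α]] ψ]: (e→t) applied to e yields t.
[[μ φ] [[δ [ρ α]] ψ]]: (t→(t→t)) applied to t yields (t→t).

(t→t)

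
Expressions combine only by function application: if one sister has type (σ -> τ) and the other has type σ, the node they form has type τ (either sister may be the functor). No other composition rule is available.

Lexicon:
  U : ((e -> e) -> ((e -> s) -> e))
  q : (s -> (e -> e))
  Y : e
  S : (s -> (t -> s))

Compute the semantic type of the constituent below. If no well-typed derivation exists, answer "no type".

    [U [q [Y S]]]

[Y S]: e and (s -> (t -> s)) cannot combine by function application — type clash.

no type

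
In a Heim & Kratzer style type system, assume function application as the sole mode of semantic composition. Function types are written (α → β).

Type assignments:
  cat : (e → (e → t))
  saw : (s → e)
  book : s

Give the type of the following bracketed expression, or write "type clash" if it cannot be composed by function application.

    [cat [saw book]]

[saw book] — saw of type (s → e) combines with book of type s: type e.
[cat [saw book]] — cat of type (e → (e → t)) combines with [saw book] of type e: type (e → t).

(e → t)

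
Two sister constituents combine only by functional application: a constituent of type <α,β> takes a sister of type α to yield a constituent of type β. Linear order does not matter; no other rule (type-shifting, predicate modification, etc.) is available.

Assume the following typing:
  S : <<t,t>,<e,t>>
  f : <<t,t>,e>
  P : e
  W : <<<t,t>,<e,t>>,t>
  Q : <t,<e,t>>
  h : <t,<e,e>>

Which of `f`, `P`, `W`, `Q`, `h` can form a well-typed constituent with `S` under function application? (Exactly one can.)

f : <<t,t>,e> — does not combine with S.
P : e — does not combine with S.
W — combines: W : <<<t,t>,<e,t>>,t> takes S : <<t,t>,<e,t>> as argument, giving t.
Q : <t,<e,t>> — does not combine with S.
h : <t,<e,e>> — does not combine with S.

W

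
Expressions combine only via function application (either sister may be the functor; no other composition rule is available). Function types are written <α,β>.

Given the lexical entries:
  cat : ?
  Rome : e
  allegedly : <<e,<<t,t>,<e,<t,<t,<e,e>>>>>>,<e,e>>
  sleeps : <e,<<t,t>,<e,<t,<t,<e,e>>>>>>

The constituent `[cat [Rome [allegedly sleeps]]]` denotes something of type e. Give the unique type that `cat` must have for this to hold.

<e,e>

For [cat [Rome [allegedly sleeps]]] to have type e with [Rome [allegedly sleeps]] of type e, cat must be the function: cat : <e,e>.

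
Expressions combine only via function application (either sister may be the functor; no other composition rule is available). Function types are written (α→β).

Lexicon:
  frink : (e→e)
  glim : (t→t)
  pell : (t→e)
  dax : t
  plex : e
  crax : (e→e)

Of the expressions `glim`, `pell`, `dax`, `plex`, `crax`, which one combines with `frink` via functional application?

plex

glim : (t→t) — neither side's domain matches the other.
pell : (t→e) — neither side's domain matches the other.
dax : t — neither side's domain matches the other.
plex — combines: frink : (e→e) takes plex : e as argument, giving e.
crax : (e→e) — neither side's domain matches the other.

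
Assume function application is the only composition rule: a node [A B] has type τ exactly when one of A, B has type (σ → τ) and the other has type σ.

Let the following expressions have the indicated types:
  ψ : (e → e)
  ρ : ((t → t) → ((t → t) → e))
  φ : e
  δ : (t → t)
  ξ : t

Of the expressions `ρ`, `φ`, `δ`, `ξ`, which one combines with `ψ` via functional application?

φ

ρ : ((t → t) → ((t → t) → e)) — ψ needs e; ρ needs (t → t); neither fits.
φ — combines: ψ : (e → e) takes φ : e as argument, giving e.
δ : (t → t) — ψ needs e; δ needs t; neither fits.
ξ : t — ψ needs e; ξ needs nothing (atomic); neither fits.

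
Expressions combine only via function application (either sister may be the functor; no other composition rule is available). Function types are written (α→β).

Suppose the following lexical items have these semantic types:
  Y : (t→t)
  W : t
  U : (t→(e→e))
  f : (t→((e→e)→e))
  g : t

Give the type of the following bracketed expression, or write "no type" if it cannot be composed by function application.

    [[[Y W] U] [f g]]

e

At [Y W], Y : (t→t) takes W : t, giving t.
At [[Y W] U], U : (t→(e→e)) takes [Y W] : t, giving (e→e).
At [f g], f : (t→((e→e)→e)) takes g : t, giving ((e→e)→e).
At [[[Y W] U] [f g]], [f g] : ((e→e)→e) takes [[Y W] U] : (e→e), giving e.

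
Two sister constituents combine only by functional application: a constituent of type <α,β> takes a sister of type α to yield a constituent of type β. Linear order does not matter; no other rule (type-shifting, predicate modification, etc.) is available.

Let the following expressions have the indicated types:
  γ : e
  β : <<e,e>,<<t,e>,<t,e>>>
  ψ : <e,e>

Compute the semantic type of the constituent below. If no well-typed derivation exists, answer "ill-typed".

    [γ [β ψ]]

ill-typed

[β ψ]: functor β : <<e,e>,<<t,e>,<t,e>>>, argument ψ : <e,e>; result <<t,e>,<t,e>>.
[γ [β ψ]]: e and <<t,e>,<t,e>> cannot combine by function application — type clash.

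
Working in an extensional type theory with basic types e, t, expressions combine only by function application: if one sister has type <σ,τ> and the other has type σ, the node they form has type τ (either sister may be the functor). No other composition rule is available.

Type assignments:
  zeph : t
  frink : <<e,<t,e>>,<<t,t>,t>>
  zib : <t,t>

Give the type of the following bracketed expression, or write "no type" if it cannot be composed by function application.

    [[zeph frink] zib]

[zeph frink]: t with <<e,<t,e>>,<<t,t>,t>> — neither is a function whose domain matches the other; composition fails here.

no type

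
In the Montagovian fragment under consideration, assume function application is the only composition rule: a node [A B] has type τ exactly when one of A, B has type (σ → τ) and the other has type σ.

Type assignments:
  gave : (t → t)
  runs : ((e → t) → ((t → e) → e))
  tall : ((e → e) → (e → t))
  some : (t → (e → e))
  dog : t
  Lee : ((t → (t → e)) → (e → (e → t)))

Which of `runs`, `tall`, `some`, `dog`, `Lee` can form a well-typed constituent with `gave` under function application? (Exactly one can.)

dog

runs : ((e → t) → ((t → e) → e)) — gave needs t; runs needs (e → t); neither fits.
tall : ((e → e) → (e → t)) — gave needs t; tall needs (e → e); neither fits.
some : (t → (e → e)) — gave needs t; some needs t; neither fits.
dog — combines: gave : (t → t) takes dog : t as argument, giving t.
Lee : ((t → (t → e)) → (e → (e → t))) — gave needs t; Lee needs (t → (t → e)); neither fits.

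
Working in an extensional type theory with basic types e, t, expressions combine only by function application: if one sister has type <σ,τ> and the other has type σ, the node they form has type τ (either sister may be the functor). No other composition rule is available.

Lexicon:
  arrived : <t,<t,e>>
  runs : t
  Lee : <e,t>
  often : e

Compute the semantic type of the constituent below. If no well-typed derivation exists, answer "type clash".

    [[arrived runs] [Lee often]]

[arrived runs] — arrived of type <t,<t,e>> combines with runs of type t: type <t,e>.
[Lee often] — Lee of type <e,t> combines with often of type e: type t.
[[arrived runs] [Lee often]] — [arrived runs] of type <t,e> combines with [Lee often] of type t: type e.

e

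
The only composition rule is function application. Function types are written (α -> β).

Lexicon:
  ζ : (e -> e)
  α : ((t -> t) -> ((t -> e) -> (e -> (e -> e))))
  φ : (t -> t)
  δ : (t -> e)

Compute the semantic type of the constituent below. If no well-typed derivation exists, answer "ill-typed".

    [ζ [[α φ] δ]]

ill-typed

[α φ] — α of type ((t -> t) -> ((t -> e) -> (e -> (e -> e)))) combines with φ of type (t -> t): type ((t -> e) -> (e -> (e -> e))).
[[α φ] δ] — [α φ] of type ((t -> e) -> (e -> (e -> e))) combines with δ of type (t -> e): type (e -> (e -> e)).
[ζ [[α φ] δ]]: (e -> e) with (e -> (e -> e)) — neither is a function whose domain matches the other; composition fails here.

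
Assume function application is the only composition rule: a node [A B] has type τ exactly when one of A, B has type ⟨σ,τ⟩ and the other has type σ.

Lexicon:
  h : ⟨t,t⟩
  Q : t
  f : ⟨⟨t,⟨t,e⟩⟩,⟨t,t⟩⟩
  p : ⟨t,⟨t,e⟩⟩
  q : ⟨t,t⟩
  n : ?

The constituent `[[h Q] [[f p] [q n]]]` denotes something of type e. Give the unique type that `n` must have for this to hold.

At [[h Q] [[f p] [q n]]] (required: e): [h Q] is t, which is not a function with range e; hence [[f p] [q n]] is the functor — type ⟨t,e⟩.
At [[f p] [q n]] (required: ⟨t,e⟩): [f p] is ⟨t,t⟩, which is not a function with range ⟨t,e⟩; hence [q n] is the functor — type ⟨⟨t,t⟩,⟨t,e⟩⟩.
At [q n] (required: ⟨⟨t,t⟩,⟨t,e⟩⟩): q is ⟨t,t⟩, which is not a function with range ⟨⟨t,t⟩,⟨t,e⟩⟩; hence n is the functor — type ⟨⟨t,t⟩,⟨⟨t,t⟩,⟨t,e⟩⟩⟩.

⟨⟨t,t⟩,⟨⟨t,t⟩,⟨t,e⟩⟩⟩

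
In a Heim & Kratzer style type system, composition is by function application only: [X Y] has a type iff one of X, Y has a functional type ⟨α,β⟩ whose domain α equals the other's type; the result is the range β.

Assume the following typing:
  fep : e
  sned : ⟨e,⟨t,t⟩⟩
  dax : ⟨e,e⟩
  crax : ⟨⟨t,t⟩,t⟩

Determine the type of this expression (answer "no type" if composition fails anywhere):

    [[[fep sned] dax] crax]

no type

At [fep sned], sned : ⟨e,⟨t,t⟩⟩ takes fep : e, giving ⟨t,t⟩.
At [[fep sned] dax]: neither ⟨t,t⟩ nor ⟨e,e⟩ can take the other as argument; the node is ill-typed.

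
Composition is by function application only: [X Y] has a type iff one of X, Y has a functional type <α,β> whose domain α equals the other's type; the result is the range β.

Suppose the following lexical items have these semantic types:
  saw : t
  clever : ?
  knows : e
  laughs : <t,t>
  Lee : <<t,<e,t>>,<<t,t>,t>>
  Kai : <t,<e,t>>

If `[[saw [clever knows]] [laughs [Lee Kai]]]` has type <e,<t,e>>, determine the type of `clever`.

At [[saw [clever knows]] [laughs [Lee Kai]]] (required: <e,<t,e>>): [laughs [Lee Kai]] is t, which is not a function with range <e,<t,e>>; hence [saw [clever knows]] is the functor — type <t,<e,<t,e>>>.
At [saw [clever knows]] (required: <t,<e,<t,e>>>): saw is t, which is not a function with range <t,<e,<t,e>>>; hence [clever knows] is the functor — type <t,<t,<e,<t,e>>>>.
At [clever knows] (required: <t,<t,<e,<t,e>>>>): knows is e, which is not a function with range <t,<t,<e,<t,e>>>>; hence clever is the functor — type <e,<t,<t,<e,<t,e>>>>>.

<e,<t,<t,<e,<t,e>>>>>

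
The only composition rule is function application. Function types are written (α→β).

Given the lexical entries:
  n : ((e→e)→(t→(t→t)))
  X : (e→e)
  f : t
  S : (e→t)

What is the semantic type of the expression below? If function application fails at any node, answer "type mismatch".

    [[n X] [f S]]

[n X]: n is ((e→e)→(t→(t→t))), X is (e→e); result (t→(t→t)).
At [f S]: neither t nor (e→t) can take the other as argument; the node is ill-typed.

type mismatch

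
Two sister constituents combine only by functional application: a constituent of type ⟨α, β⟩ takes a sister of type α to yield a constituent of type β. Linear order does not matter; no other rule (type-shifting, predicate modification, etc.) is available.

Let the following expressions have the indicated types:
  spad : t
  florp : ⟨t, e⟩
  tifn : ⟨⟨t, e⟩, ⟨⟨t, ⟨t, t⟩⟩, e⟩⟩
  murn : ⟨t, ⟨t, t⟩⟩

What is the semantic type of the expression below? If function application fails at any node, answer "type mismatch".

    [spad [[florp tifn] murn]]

[florp tifn] — tifn of type ⟨⟨t, e⟩, ⟨⟨t, ⟨t, t⟩⟩, e⟩⟩ combines with florp of type ⟨t, e⟩: type ⟨⟨t, ⟨t, t⟩⟩, e⟩.
[[florp tifn] murn] — [florp tifn] of type ⟨⟨t, ⟨t, t⟩⟩, e⟩ combines with murn of type ⟨t, ⟨t, t⟩⟩: type e.
[spad [[florp tifn] murn]]: t with e — neither is a function whose domain matches the other; composition fails here.

type mismatch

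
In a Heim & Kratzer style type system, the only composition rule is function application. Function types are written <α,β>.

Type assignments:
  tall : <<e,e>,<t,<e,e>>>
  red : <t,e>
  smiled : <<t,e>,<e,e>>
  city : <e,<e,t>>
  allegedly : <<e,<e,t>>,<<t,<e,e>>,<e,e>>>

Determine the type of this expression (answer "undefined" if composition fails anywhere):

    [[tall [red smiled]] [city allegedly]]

[red smiled]: smiled is <<t,e>,<e,e>>, red is <t,e>; result <e,e>.
[tall [red smiled]]: tall is <<e,e>,<t,<e,e>>>, [red smiled] is <e,e>; result <t,<e,e>>.
[city allegedly]: allegedly is <<e,<e,t>>,<<t,<e,e>>,<e,e>>>, city is <e,<e,t>>; result <<t,<e,e>>,<e,e>>.
[[tall [red smiled]] [city allegedly]]: [city allegedly] is <<t,<e,e>>,<e,e>>, [tall [red smiled]] is <t,<e,e>>; result <e,e>.

<e,e>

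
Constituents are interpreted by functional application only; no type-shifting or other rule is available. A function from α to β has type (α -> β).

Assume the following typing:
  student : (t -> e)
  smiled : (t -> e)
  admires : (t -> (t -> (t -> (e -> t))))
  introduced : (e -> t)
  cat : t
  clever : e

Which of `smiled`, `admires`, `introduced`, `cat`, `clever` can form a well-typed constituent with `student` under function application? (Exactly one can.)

smiled : (t -> e) — does not combine with student.
admires : (t -> (t -> (t -> (e -> t)))) — does not combine with student.
introduced : (e -> t) — does not combine with student.
cat — combines: student : (t -> e) takes cat : t as argument, giving e.
clever : e — does not combine with student.

cat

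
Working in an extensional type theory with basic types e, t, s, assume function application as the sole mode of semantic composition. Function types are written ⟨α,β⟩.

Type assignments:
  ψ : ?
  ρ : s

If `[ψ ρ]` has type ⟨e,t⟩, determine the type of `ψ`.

⟨s,⟨e,t⟩⟩

[ψ ρ] is required to be ⟨e,t⟩. ρ : s cannot yield ⟨e,t⟩ as functor, so ψ : ⟨s,⟨e,t⟩⟩.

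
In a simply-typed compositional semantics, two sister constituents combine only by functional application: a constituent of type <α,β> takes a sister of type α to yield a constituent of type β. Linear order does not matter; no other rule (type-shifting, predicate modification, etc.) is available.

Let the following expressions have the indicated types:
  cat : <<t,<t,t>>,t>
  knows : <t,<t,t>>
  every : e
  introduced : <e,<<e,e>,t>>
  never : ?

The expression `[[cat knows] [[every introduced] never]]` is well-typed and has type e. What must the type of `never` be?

For [[cat knows] [[every introduced] never]] to have type e with [cat knows] of type t, [[every introduced] never] must be the function: [[every introduced] never] : <t,e>.
For [[every introduced] never] to have type <t,e> with [every introduced] of type <<e,e>,t>, never must be the function: never : <<<e,e>,t>,<t,e>>.

<<<e,e>,t>,<t,e>>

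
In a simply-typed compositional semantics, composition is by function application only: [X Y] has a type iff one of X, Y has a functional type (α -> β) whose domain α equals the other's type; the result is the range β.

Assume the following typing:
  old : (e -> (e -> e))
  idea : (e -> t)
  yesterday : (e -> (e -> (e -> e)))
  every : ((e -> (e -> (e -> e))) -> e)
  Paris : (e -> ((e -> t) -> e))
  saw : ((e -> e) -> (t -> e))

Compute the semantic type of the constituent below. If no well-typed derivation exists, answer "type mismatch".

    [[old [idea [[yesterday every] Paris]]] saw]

(t -> e)

[yesterday every]: every is ((e -> (e -> (e -> e))) -> e), yesterday is (e -> (e -> (e -> e))); result e.
[[yesterday every] Paris]: Paris is (e -> ((e -> t) -> e)), [yesterday every] is e; result ((e -> t) -> e).
[idea [[yesterday every] Paris]]: [[yesterday every] Paris] is ((e -> t) -> e), idea is (e -> t); result e.
[old [idea [[yesterday every] Paris]]]: old is (e -> (e -> e)), [idea [[yesterday every] Paris]] is e; result (e -> e).
[[old [idea [[yesterday every] Paris]]] saw]: saw is ((e -> e) -> (t -> e)), [old [idea [[yesterday every] Paris]]] is (e -> e); result (t -> e).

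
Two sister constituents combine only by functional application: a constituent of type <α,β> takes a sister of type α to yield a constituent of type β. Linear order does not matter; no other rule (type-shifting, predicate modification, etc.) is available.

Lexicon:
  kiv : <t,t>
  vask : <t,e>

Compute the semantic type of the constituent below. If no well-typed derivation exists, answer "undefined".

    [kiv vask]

undefined

[kiv vask]: <t,t> and <t,e> cannot combine by function application — type clash.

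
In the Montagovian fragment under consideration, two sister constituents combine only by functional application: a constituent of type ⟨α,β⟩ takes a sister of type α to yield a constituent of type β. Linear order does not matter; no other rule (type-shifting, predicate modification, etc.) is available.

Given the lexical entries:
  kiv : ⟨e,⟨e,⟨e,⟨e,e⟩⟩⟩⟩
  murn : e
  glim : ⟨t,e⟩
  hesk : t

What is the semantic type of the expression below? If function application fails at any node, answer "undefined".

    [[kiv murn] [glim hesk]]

At [kiv murn], kiv : ⟨e,⟨e,⟨e,⟨e,e⟩⟩⟩⟩ takes murn : e, giving ⟨e,⟨e,⟨e,e⟩⟩⟩.
At [glim hesk], glim : ⟨t,e⟩ takes hesk : t, giving e.
At [[kiv murn] [glim hesk]], [kiv murn] : ⟨e,⟨e,⟨e,e⟩⟩⟩ takes [glim hesk] : e, giving ⟨e,⟨e,e⟩⟩.

⟨e,⟨e,e⟩⟩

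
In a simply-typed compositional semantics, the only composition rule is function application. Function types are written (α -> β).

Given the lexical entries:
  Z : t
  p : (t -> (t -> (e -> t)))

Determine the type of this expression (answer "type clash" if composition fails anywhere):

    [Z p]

(t -> (e -> t))

At [Z p], p : (t -> (t -> (e -> t))) takes Z : t, giving (t -> (e -> t)).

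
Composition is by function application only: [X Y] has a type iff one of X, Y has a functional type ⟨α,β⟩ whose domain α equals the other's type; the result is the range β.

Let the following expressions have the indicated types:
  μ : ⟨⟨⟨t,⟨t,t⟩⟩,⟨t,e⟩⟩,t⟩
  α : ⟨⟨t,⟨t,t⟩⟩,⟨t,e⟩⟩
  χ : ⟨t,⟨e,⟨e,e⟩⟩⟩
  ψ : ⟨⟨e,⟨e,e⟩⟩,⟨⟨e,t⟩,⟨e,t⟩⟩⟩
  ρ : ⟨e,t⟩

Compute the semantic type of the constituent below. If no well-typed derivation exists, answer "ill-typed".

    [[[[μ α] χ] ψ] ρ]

At [μ α], μ : ⟨⟨⟨t,⟨t,t⟩⟩,⟨t,e⟩⟩,t⟩ takes α : ⟨⟨t,⟨t,t⟩⟩,⟨t,e⟩⟩, giving t.
At [[μ α] χ], χ : ⟨t,⟨e,⟨e,e⟩⟩⟩ takes [μ α] : t, giving ⟨e,⟨e,e⟩⟩.
At [[[μ α] χ] ψ], ψ : ⟨⟨e,⟨e,e⟩⟩,⟨⟨e,t⟩,⟨e,t⟩⟩⟩ takes [[μ α] χ] : ⟨e,⟨e,e⟩⟩, giving ⟨⟨e,t⟩,⟨e,t⟩⟩.
At [[[[μ α] χ] ψ] ρ], [[[μ α] χ] ψ] : ⟨⟨e,t⟩,⟨e,t⟩⟩ takes ρ : ⟨e,t⟩, giving ⟨e,t⟩.

⟨e,t⟩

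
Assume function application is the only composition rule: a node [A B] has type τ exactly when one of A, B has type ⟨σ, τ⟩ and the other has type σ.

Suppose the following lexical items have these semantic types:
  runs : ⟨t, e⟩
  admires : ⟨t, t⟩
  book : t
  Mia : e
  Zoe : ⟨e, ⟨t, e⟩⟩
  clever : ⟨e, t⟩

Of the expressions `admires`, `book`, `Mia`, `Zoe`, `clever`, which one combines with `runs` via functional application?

admires : ⟨t, t⟩ — neither side's domain matches the other.
book — combines: runs : ⟨t, e⟩ takes book : t as argument, giving e.
Mia : e — neither side's domain matches the other.
Zoe : ⟨e, ⟨t, e⟩⟩ — neither side's domain matches the other.
clever : ⟨e, t⟩ — neither side's domain matches the other.

book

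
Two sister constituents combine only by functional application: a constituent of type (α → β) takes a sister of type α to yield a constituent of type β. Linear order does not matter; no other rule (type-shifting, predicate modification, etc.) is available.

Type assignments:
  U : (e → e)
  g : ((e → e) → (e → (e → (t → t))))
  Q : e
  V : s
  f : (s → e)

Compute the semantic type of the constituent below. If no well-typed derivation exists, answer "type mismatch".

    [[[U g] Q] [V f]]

[U g]: functor g : ((e → e) → (e → (e → (t → t)))), argument U : (e → e); result (e → (e → (t → t))).
[[U g] Q]: functor [U g] : (e → (e → (t → t))), argument Q : e; result (e → (t → t)).
[V f]: functor f : (s → e), argument V : s; result e.
[[[U g] Q] [V f]]: functor [[U g] Q] : (e → (t → t)), argument [V f] : e; result (t → t).

(t → t)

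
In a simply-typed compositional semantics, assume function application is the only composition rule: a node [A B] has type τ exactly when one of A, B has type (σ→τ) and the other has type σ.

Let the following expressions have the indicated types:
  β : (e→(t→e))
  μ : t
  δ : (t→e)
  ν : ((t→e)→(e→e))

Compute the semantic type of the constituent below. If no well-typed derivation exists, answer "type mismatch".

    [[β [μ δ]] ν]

[μ δ]: (t→e) applied to t yields e.
[β [μ δ]]: (e→(t→e)) applied to e yields (t→e).
[[β [μ δ]] ν]: ((t→e)→(e→e)) applied to (t→e) yields (e→e).

(e→e)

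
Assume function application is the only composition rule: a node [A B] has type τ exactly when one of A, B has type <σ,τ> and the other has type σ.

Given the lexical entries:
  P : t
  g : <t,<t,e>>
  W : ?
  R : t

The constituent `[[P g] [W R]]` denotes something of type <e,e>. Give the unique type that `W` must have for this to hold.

[[P g] [W R]] must have type <e,e>. The sister [P g] has type <t,e>; that is not a function onto <e,e>, so [W R] must be the functor, of type <<t,e>,<e,e>>.
[W R] must have type <<t,e>,<e,e>>. The sister R has type t; that is not a function onto <<t,e>,<e,e>>, so W must be the functor, of type <t,<<t,e>,<e,e>>>.

<t,<<t,e>,<e,e>>>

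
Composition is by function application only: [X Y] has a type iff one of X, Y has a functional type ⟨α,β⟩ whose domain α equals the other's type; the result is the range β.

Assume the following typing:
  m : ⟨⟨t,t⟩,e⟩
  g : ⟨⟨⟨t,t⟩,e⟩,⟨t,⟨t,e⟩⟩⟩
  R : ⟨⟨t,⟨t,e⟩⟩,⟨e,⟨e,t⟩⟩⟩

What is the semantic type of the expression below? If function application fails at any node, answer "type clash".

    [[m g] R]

At [m g], g : ⟨⟨⟨t,t⟩,e⟩,⟨t,⟨t,e⟩⟩⟩ takes m : ⟨⟨t,t⟩,e⟩, giving ⟨t,⟨t,e⟩⟩.
At [[m g] R], R : ⟨⟨t,⟨t,e⟩⟩,⟨e,⟨e,t⟩⟩⟩ takes [m g] : ⟨t,⟨t,e⟩⟩, giving ⟨e,⟨e,t⟩⟩.

⟨e,⟨e,t⟩⟩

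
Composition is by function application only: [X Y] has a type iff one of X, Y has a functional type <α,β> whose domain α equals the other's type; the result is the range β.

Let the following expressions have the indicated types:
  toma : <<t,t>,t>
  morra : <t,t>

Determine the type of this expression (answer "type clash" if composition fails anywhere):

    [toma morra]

t

[toma morra]: toma is <<t,t>,t>, morra is <t,t>; result t.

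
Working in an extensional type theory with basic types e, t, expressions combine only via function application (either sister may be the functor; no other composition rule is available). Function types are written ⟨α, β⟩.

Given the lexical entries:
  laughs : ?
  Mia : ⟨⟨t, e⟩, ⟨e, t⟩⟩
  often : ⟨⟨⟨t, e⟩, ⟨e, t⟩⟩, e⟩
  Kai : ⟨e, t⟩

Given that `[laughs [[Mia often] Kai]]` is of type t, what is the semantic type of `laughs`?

⟨t, t⟩

[laughs [[Mia often] Kai]] must have type t. The sister [[Mia often] Kai] has type t; that is not a function onto t, so laughs must be the functor, of type ⟨t, t⟩.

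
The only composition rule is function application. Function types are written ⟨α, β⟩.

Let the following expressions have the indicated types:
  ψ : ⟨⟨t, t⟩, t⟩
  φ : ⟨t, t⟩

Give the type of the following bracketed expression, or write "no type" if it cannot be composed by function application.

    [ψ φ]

t

[ψ φ]: functor ψ : ⟨⟨t, t⟩, t⟩, argument φ : ⟨t, t⟩; result t.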